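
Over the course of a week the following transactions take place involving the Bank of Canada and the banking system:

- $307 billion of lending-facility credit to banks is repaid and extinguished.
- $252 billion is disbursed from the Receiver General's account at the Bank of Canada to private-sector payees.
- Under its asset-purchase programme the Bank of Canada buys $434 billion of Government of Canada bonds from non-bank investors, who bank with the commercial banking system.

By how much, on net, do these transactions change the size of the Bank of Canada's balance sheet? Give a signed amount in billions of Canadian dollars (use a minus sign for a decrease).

+$127 billion

Discount-window repayment $307 billion: a Bank of Canada asset is shed → −$307B.
Government spending $252 billion: only the composition of liabilities changes → 0.
Asset purchase (from non-banks) $434 billion: a Bank of Canada asset is acquired → +$434B.
Net: −307 + 0 + 434 = +$127 billion.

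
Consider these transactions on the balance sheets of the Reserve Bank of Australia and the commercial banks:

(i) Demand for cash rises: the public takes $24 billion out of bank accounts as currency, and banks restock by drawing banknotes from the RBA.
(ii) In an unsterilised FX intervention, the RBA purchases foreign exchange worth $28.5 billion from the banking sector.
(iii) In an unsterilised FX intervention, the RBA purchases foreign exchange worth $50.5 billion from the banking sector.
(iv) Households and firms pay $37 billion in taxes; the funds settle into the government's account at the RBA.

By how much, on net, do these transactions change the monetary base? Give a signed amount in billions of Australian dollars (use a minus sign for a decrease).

+$42 billion

Currency withdrawal $24 billion: just a shift between currency and reserves — both are base money → 0.
FX purchase $28.5 billion: RBA balance sheet expands → +$28.5B.
FX purchase $50.5 billion: RBA balance sheet expands → +$50.5B.
Government account inflow $37 billion: reserves shift to a non-base liability → −$37B.
Net: 0 + 28.5 + 50.5 − 37 = +$42 billion.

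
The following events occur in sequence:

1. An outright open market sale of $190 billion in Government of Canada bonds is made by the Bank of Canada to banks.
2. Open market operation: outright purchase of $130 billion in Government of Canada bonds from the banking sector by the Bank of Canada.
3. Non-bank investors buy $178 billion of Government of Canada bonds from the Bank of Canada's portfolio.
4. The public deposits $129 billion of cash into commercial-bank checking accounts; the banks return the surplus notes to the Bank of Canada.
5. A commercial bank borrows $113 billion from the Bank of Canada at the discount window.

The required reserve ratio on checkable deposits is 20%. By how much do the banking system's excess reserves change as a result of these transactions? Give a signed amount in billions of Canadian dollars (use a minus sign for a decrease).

+$13.8 billion

OMO sale (to banks) $190 billion: reserves −$190B, deposits 0.
OMO purchase (from banks) $130 billion: reserves +$130B, deposits 0.
Asset sale (to non-banks) $178 billion: reserves −$178B, deposits −$178B.
Currency deposit $129 billion: reserves +$129B, deposits +$129B.
Discount-window loan $113 billion: reserves +$113B, deposits 0.
Totals: Δreserves = +$4B, Δdeposits = −$49B.
Δrequired reserves = 20% × −$49B = −$9.8B.
Δexcess reserves = Δreserves − Δrequired = +$4B − (−$9.8B) = +$13.8 billion.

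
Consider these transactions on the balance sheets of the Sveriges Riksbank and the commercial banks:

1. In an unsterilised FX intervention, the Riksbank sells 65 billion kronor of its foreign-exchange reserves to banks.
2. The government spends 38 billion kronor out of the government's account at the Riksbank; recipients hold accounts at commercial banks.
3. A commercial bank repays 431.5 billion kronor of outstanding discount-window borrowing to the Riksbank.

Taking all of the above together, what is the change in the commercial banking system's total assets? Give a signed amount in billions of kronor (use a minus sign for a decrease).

FX sale 65 billion kronor: just an asset swap on bank balance sheets → 0.
Government spending 38 billion kronor: bank balance sheets expand → +38B.
Discount-window repayment 431.5 billion kronor: bank balance sheets shrink → −431.5B.
Net: 0 + 38 − 431.5 = -393.5 billion.

-393.5 billion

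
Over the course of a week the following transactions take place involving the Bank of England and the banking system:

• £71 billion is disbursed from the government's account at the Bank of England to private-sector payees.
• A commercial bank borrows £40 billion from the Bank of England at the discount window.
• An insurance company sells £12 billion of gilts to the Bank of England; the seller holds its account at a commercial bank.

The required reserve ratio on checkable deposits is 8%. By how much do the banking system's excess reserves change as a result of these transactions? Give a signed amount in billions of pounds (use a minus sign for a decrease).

+£116.36 billion

Government spending £71 billion: reserves +£71B, deposits +£71B.
Discount-window loan £40 billion: reserves +£40B, deposits 0.
Asset purchase (from non-banks) £12 billion: reserves +£12B, deposits +£12B.
Totals: Δreserves = +£123B, Δdeposits = +£83B.
Δrequired reserves = 8% × +£83B = +£6.64B.
Δexcess reserves = Δreserves − Δrequired = +£123B − (+£6.64B) = +£116.36 billion.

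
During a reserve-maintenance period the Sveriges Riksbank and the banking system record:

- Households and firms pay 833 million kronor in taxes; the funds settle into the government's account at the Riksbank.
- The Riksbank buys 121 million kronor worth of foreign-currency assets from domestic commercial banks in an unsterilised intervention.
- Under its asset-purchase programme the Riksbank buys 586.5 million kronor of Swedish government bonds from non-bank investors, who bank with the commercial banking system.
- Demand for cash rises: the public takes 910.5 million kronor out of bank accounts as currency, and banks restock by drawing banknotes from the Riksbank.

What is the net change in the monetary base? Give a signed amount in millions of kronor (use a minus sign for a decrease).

-125.5 million

Riksbank balance sheet:
  Assets:      Securities +586.5M, Foreign assets +121M
  Liabilities: Bank reserves −1036M, Currency in circulation +910.5M, Government deposits +833M
Monetary base = currency + reserves: +910.5M + (−1036M) = -125.5 million.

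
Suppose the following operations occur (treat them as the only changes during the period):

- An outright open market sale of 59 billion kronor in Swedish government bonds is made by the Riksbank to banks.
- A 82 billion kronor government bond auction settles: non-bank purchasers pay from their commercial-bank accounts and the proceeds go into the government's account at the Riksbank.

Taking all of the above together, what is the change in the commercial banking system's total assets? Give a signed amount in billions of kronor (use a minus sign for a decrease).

Riksbank balance sheet:
  Assets:      Securities −59B
  Liabilities: Bank reserves −141B, Government deposits +82B
Commercial banking system:
  Assets:      Reserves at CB −141B, Securities +59B
  Liabilities: Checkable deposits −82B
Change in total bank assets = -82 billion.

-82 billion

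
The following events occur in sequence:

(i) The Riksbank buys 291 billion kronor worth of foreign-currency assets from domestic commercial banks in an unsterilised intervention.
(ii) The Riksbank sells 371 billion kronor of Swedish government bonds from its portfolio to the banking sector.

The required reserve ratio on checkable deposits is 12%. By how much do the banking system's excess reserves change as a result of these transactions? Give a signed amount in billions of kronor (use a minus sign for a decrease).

-80 billion

FX purchase 291 billion kronor: reserves +291B, deposits 0.
OMO sale (to banks) 371 billion kronor: reserves −371B, deposits 0.
Totals: Δreserves = −80B, Δdeposits = 0.
Δrequired reserves = 12% × 0 = 0.
Δexcess reserves = Δreserves − Δrequired = −80B − (0) = -80 billion.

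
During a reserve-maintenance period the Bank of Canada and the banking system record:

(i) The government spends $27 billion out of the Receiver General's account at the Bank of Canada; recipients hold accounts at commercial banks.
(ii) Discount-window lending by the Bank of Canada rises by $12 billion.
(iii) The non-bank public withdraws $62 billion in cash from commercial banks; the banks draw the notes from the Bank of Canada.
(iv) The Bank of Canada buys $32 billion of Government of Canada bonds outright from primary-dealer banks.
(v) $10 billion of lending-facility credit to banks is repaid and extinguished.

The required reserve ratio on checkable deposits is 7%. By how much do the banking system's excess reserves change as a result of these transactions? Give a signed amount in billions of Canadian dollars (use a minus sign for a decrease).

Government spending $27 billion: reserves +$27B, deposits +$27B.
Discount-window loan $12 billion: reserves +$12B, deposits 0.
Currency withdrawal $62 billion: reserves −$62B, deposits −$62B.
OMO purchase (from banks) $32 billion: reserves +$32B, deposits 0.
Discount-window repayment $10 billion: reserves −$10B, deposits 0.
Totals: Δreserves = −$1B, Δdeposits = −$35B.
Δrequired reserves = 7% × −$35B = −$2.45B.
Δexcess reserves = Δreserves − Δrequired = −$1B − (−$2.45B) = +$1.45 billion.

+$1.45 billion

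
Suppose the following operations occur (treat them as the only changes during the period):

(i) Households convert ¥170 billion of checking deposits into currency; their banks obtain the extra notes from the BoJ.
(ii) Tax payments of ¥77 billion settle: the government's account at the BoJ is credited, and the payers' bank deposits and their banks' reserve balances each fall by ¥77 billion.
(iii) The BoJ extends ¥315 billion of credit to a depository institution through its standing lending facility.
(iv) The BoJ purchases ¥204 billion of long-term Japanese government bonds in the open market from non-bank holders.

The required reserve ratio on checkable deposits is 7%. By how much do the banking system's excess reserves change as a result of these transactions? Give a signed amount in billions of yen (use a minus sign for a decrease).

+¥275.01 billion

Currency withdrawal ¥170 billion: reserves −¥170B, deposits −¥170B.
Government account inflow ¥77 billion: reserves −¥77B, deposits −¥77B.
Discount-window loan ¥315 billion: reserves +¥315B, deposits 0.
Asset purchase (from non-banks) ¥204 billion: reserves +¥204B, deposits +¥204B.
Totals: Δreserves = +¥272B, Δdeposits = −¥43B.
Δrequired reserves = 7% × −¥43B = −¥3.01B.
Δexcess reserves = Δreserves − Δrequired = +¥272B − (−¥3.01B) = +¥275.01 billion.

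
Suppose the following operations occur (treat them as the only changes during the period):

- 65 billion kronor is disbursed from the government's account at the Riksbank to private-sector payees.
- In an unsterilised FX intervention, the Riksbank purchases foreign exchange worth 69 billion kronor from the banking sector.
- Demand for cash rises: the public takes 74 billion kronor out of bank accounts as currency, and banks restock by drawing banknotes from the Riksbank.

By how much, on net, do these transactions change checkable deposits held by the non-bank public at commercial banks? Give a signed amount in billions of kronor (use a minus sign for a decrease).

-9 billion

Riksbank balance sheet:
  Assets:      Foreign assets +69B
  Liabilities: Bank reserves +60B, Currency in circulation +74B, Government deposits −65B
Commercial banking system:
  Assets:      Reserves at CB +60B, Foreign assets −69B
  Liabilities: Checkable deposits −9B
So the change in checkable deposits held by the non-bank public at commercial banks is -9 billion.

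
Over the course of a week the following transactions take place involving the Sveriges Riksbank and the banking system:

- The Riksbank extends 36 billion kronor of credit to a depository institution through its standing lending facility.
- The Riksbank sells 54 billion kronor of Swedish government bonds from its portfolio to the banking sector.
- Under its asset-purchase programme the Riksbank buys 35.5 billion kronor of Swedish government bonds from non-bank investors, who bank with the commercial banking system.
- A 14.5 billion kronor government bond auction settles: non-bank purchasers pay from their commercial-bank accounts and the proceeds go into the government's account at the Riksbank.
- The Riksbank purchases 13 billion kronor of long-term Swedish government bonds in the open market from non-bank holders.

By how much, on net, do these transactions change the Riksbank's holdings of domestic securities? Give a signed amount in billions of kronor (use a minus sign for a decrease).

Riksbank balance sheet:
  Assets:      Securities −5.5B, Loans to banks +36B
  Liabilities: Bank reserves +16B, Government deposits +14.5B
Commercial banking system:
  Assets:      Reserves at CB +16B, Securities +54B
  Liabilities: Checkable deposits +34B, Borrowings from CB +36B
So the change in the Riksbank's holdings of domestic securities is -5.5 billion.

-5.5 billion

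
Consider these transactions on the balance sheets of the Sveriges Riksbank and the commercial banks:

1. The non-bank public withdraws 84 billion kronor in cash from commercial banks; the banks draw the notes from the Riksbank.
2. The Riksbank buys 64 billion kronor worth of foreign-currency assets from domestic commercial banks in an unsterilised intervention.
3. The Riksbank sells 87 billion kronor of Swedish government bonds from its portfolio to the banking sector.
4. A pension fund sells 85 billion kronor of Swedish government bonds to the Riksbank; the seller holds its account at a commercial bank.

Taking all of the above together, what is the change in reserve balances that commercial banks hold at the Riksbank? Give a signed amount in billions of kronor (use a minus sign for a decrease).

Riksbank balance sheet:
  Assets:      Securities −2B, Foreign assets +64B
  Liabilities: Bank reserves −22B, Currency in circulation +84B
Commercial banking system:
  Assets:      Reserves at CB −22B, Securities +87B, Foreign assets −64B
  Liabilities: Checkable deposits +1B
So the change in reserve balances that commercial banks hold at the Riksbank is -22 billion.

-22 billion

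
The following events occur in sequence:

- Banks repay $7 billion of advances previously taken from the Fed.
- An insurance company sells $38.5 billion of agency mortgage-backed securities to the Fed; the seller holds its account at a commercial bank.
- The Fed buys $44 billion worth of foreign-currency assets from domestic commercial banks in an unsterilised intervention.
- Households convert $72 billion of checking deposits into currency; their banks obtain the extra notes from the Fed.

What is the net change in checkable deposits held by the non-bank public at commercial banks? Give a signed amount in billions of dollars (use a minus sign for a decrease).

Discount-window repayment $7 billion: the counterparty is a bank, so public deposits are unchanged → 0.
Asset purchase (from non-banks) $38.5 billion: non-bank counterparties' bank balances rise → +$38.5B.
FX purchase $44 billion: the counterparty is a bank, so public deposits are unchanged → 0.
Currency withdrawal $72 billion: non-bank counterparties' bank balances fall → −$72B.
Net: 0 + 38.5 + 0 − 72 = -$33.5 billion.

-$33.5 billion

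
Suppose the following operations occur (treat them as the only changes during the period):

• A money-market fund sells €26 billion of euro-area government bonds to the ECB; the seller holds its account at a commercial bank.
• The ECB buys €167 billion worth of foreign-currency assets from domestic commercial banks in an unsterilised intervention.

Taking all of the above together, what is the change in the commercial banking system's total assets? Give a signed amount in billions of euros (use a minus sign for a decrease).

Asset purchase (from non-banks) €26 billion: bank balance sheets expand → +€26B.
FX purchase €167 billion: just an asset swap on bank balance sheets → 0.
Net: 26 + 0 = +€26 billion.

+€26 billion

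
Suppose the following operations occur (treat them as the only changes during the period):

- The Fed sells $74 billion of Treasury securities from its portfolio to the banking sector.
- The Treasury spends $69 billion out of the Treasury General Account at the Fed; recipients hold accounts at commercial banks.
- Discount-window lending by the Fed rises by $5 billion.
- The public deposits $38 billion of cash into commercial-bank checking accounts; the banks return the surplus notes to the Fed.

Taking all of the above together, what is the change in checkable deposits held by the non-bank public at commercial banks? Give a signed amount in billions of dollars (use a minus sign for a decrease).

OMO sale (to banks) $74 billion: the counterparty is a bank, so public deposits are unchanged → 0.
Government spending $69 billion: non-bank counterparties' bank balances rise → +$69B.
Discount-window loan $5 billion: the counterparty is a bank, so public deposits are unchanged → 0.
Currency deposit $38 billion: non-bank counterparties' bank balances rise → +$38B.
Net: 0 + 69 + 0 + 38 = +$107 billion.

+$107 billion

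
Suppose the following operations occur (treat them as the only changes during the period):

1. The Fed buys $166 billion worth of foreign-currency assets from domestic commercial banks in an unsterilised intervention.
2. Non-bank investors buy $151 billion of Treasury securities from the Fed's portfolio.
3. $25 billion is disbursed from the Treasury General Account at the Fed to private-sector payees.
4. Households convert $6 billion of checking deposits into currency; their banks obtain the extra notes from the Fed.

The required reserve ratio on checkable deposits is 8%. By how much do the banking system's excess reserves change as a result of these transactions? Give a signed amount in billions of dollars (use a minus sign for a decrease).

+$44.56 billion

FX purchase $166 billion: reserves +$166B, deposits 0.
Asset sale (to non-banks) $151 billion: reserves −$151B, deposits −$151B.
Government spending $25 billion: reserves +$25B, deposits +$25B.
Currency withdrawal $6 billion: reserves −$6B, deposits −$6B.
Totals: Δreserves = +$34B, Δdeposits = −$132B.
Δrequired reserves = 8% × −$132B = −$10.56B.
Δexcess reserves = Δreserves − Δrequired = +$34B − (−$10.56B) = +$44.56 billion.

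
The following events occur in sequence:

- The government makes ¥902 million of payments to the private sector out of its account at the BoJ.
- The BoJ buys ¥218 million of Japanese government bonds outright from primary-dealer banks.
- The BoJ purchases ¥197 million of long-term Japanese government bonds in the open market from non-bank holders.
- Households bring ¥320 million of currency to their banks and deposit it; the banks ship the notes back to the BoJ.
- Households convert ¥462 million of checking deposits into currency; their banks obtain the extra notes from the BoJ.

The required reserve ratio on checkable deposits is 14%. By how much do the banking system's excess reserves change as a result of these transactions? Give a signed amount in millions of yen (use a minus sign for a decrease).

Government spending ¥902 million: reserves +¥902M, deposits +¥902M.
OMO purchase (from banks) ¥218 million: reserves +¥218M, deposits 0.
Asset purchase (from non-banks) ¥197 million: reserves +¥197M, deposits +¥197M.
Currency deposit ¥320 million: reserves +¥320M, deposits +¥320M.
Currency withdrawal ¥462 million: reserves −¥462M, deposits −¥462M.
Totals: Δreserves = +¥1175M, Δdeposits = +¥957M.
Δrequired reserves = 14% × +¥957M = +¥133.98M.
Δexcess reserves = Δreserves − Δrequired = +¥1175M − (+¥133.98M) = +¥1041.02 million.

+¥1041.02 million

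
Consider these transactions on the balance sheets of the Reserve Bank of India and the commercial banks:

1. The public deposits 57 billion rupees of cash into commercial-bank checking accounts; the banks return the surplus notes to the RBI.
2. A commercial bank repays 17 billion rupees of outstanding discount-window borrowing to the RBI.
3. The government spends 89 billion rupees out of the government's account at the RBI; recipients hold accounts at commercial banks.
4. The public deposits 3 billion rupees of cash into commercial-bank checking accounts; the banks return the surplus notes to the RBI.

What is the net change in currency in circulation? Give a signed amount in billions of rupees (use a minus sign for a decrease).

RBI balance sheet:
  Assets:      Loans to banks −17B
  Liabilities: Bank reserves +132B, Currency in circulation −60B, Government deposits −89B
So the change in currency in circulation is -60 billion.

-60 billion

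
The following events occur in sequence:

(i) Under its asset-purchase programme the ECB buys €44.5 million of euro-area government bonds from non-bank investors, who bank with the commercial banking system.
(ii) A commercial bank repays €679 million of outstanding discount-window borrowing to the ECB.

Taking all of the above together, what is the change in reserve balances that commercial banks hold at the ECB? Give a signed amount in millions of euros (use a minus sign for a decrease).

-€634.5 million

Asset purchase (from non-banks) €44.5 million: the ECB pays by crediting reserve accounts → +€44.5M.
Discount-window repayment €679 million: repayment is debited from reserves → −€679M.
Net: 44.5 − 679 = -€634.5 million.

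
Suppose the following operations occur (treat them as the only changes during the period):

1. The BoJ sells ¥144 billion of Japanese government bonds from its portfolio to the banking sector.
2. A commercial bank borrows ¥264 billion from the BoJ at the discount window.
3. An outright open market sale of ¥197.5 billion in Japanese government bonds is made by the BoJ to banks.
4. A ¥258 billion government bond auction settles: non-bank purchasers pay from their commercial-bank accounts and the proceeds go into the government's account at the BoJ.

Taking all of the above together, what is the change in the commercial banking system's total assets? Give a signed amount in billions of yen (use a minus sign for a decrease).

OMO sale (to banks) ¥144 billion: just an asset swap on bank balance sheets → 0.
Discount-window loan ¥264 billion: bank balance sheets expand → +¥264B.
OMO sale (to banks) ¥197.5 billion: just an asset swap on bank balance sheets → 0.
Government account inflow ¥258 billion: bank balance sheets shrink → −¥258B.
Net: 0 + 264 + 0 − 258 = +¥6 billion.

+¥6 billion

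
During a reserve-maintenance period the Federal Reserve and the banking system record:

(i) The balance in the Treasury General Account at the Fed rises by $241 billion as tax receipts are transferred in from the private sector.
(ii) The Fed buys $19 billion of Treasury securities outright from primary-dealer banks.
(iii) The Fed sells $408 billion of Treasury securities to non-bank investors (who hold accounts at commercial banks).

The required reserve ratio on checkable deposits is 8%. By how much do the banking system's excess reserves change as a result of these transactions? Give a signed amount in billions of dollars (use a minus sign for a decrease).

Government account inflow $241 billion: reserves −$241B, deposits −$241B.
OMO purchase (from banks) $19 billion: reserves +$19B, deposits 0.
Asset sale (to non-banks) $408 billion: reserves −$408B, deposits −$408B.
Totals: Δreserves = −$630B, Δdeposits = −$649B.
Δrequired reserves = 8% × −$649B = −$51.92B.
Δexcess reserves = Δreserves − Δrequired = −$630B − (−$51.92B) = -$578.08 billion.

-$578.08 billion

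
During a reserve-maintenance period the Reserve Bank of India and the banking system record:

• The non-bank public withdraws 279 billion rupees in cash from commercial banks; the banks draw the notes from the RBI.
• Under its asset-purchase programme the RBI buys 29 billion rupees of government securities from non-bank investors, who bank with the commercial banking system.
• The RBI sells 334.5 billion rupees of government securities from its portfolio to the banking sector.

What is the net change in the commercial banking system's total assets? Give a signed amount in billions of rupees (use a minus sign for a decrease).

Currency withdrawal 279 billion rupees: bank balance sheets shrink → −279B.
Asset purchase (from non-banks) 29 billion rupees: bank balance sheets expand → +29B.
OMO sale (to banks) 334.5 billion rupees: just an asset swap on bank balance sheets → 0.
Net: −279 + 29 + 0 = -250 billion.

-250 billion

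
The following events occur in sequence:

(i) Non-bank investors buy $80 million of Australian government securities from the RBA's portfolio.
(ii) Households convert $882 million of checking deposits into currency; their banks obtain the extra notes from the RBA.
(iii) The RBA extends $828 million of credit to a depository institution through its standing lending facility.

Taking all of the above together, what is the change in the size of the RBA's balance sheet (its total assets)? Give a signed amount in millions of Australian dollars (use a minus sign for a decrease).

RBA balance sheet:
  Assets:      Securities −$80M, Loans to banks +$828M
  Liabilities: Bank reserves −$134M, Currency in circulation +$882M
Change in total RBA assets = +$748 million.

+$748 million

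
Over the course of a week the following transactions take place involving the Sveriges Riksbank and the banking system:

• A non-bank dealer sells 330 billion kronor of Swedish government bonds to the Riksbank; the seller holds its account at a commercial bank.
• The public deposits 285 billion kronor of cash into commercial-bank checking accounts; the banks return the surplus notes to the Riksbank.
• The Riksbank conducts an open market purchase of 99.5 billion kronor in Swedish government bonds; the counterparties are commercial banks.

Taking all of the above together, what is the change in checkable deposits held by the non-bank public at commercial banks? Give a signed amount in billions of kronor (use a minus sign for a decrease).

Riksbank balance sheet:
  Assets:      Securities +429.5B
  Liabilities: Bank reserves +714.5B, Currency in circulation −285B
Commercial banking system:
  Assets:      Reserves at CB +714.5B, Securities −99.5B
  Liabilities: Checkable deposits +615B
So the change in checkable deposits held by the non-bank public at commercial banks is +615 billion.

+615 billion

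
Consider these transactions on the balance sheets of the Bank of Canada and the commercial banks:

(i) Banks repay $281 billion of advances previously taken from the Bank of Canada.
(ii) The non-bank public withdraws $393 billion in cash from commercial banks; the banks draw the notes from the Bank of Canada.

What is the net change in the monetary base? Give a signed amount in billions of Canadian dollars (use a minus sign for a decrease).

-$281 billion

Discount-window repayment $281 billion: Bank of Canada balance sheet contracts → −$281B.
Currency withdrawal $393 billion: just a shift between currency and reserves — both are base money → 0.
Net: −281 + 0 = -$281 billion.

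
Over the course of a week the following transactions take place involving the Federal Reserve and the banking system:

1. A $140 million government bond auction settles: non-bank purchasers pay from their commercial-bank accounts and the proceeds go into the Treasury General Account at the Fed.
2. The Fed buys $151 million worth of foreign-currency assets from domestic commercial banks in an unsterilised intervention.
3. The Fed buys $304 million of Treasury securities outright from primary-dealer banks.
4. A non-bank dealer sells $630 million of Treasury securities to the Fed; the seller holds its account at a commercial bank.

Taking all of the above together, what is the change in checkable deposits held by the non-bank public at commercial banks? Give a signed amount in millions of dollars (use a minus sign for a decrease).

Fed balance sheet:
  Assets:      Securities +$934M, Foreign assets +$151M
  Liabilities: Bank reserves +$945M, Government deposits +$140M
Commercial banking system:
  Assets:      Reserves at CB +$945M, Securities −$304M, Foreign assets −$151M
  Liabilities: Checkable deposits +$490M
So the change in checkable deposits held by the non-bank public at commercial banks is +$490 million.

+$490 million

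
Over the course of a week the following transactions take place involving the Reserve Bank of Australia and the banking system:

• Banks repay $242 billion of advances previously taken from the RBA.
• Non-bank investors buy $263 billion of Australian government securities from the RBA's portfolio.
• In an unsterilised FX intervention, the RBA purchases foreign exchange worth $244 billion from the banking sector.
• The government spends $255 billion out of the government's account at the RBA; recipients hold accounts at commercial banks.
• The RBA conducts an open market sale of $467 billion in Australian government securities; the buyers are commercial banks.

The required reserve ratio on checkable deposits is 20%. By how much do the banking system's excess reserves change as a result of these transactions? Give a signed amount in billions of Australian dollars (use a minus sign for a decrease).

Discount-window repayment $242 billion: reserves −$242B, deposits 0.
Asset sale (to non-banks) $263 billion: reserves −$263B, deposits −$263B.
FX purchase $244 billion: reserves +$244B, deposits 0.
Government spending $255 billion: reserves +$255B, deposits +$255B.
OMO sale (to banks) $467 billion: reserves −$467B, deposits 0.
Totals: Δreserves = −$473B, Δdeposits = −$8B.
Δrequired reserves = 20% × −$8B = −$1.6B.
Δexcess reserves = Δreserves − Δrequired = −$473B − (−$1.6B) = -$471.4 billion.

-$471.4 billion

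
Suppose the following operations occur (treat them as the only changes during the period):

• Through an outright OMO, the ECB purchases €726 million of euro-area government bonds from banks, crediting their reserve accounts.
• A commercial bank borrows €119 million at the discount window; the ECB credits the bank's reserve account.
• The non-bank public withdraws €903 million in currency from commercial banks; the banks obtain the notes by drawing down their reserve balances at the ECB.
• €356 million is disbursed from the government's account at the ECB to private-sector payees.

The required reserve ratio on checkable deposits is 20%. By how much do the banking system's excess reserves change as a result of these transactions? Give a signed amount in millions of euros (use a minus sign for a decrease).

OMO purchase (from banks) €726 million: reserves +€726M, deposits 0.
Discount-window loan €119 million: reserves +€119M, deposits 0.
Currency withdrawal €903 million: reserves −€903M, deposits −€903M.
Government spending €356 million: reserves +€356M, deposits +€356M.
Totals: Δreserves = +€298M, Δdeposits = −€547M.
Δrequired reserves = 20% × −€547M = −€109.4M.
Δexcess reserves = Δreserves − Δrequired = +€298M − (−€109.4M) = +€407.4 million.

+€407.4 million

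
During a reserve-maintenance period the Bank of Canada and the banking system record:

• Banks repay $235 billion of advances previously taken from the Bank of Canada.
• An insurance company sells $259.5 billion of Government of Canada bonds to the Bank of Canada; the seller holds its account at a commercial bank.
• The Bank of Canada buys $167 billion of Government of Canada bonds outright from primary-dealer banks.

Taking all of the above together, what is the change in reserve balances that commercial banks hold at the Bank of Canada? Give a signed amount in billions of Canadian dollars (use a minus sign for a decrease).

Discount-window repayment $235 billion: repayment is debited from reserves → −$235B.
Asset purchase (from non-banks) $259.5 billion: the Bank of Canada pays by crediting reserve accounts → +$259.5B.
OMO purchase (from banks) $167 billion: the Bank of Canada pays by crediting reserve accounts → +$167B.
Net: −235 + 259.5 + 167 = +$191.5 billion.

+$191.5 billion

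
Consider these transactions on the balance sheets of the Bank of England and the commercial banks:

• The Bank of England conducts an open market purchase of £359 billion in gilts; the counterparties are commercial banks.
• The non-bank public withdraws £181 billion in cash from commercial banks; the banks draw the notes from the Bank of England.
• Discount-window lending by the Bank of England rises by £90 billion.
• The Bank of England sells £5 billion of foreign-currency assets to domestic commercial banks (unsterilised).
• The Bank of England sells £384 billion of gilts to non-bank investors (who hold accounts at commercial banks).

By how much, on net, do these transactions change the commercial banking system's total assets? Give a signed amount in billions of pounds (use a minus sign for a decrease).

-£475 billion

Bank of England balance sheet:
  Assets:      Securities −£25B, Loans to banks +£90B, Foreign assets −£5B
  Liabilities: Bank reserves −£121B, Currency in circulation +£181B
Commercial banking system:
  Assets:      Reserves at CB −£121B, Securities −£359B, Foreign assets +£5B
  Liabilities: Checkable deposits −£565B, Borrowings from CB +£90B
Change in total bank assets = -£475 billion.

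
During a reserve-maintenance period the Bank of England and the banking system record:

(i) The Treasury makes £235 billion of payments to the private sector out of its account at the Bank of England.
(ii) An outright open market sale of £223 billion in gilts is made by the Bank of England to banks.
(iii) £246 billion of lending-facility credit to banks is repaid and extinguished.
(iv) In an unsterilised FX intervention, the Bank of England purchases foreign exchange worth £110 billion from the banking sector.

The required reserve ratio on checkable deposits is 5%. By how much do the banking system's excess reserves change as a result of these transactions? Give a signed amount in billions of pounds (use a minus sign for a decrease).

-£135.75 billion

Government spending £235 billion: reserves +£235B, deposits +£235B.
OMO sale (to banks) £223 billion: reserves −£223B, deposits 0.
Discount-window repayment £246 billion: reserves −£246B, deposits 0.
FX purchase £110 billion: reserves +£110B, deposits 0.
Totals: Δreserves = −£124B, Δdeposits = +£235B.
Δrequired reserves = 5% × +£235B = +£11.75B.
Δexcess reserves = Δreserves − Δrequired = −£124B − (+£11.75B) = -£135.75 billion.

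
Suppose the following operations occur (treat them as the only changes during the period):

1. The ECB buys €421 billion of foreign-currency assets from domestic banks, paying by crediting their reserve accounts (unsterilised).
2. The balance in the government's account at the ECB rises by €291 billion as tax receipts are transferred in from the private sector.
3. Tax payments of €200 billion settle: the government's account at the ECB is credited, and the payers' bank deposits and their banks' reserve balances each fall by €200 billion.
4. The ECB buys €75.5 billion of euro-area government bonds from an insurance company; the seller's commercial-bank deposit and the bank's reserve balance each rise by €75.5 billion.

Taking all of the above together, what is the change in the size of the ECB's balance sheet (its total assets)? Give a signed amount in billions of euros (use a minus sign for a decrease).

FX purchase €421 billion: an ECB asset is acquired → +€421B.
Government account inflow €291 billion: only the composition of liabilities changes → 0.
Government account inflow €200 billion: only the composition of liabilities changes → 0.
Asset purchase (from non-banks) €75.5 billion: an ECB asset is acquired → +€75.5B.
Net: 421 + 0 + 0 + 75.5 = +€496.5 billion.

+€496.5 billion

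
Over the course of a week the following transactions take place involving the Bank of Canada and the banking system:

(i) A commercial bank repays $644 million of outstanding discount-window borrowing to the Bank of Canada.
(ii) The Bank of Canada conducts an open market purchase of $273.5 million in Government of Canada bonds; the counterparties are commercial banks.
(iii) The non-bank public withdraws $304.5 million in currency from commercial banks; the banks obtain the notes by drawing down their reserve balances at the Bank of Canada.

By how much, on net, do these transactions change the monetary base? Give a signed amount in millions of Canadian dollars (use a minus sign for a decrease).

Discount-window repayment $644 million: Bank of Canada balance sheet contracts → −$644M.
OMO purchase (from banks) $273.5 million: Bank of Canada balance sheet expands → +$273.5M.
Currency withdrawal $304.5 million: just a shift between currency and reserves — both are base money → 0.
Net: −644 + 273.5 + 0 = -$370.5 million.

-$370.5 million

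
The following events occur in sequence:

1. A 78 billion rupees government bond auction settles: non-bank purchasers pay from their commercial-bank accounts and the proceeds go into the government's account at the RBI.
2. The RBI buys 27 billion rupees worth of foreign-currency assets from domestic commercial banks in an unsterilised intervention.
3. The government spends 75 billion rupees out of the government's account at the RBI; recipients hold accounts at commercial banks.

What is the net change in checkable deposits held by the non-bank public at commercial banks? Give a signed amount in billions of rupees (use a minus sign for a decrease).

RBI balance sheet:
  Assets:      Foreign assets +27B
  Liabilities: Bank reserves +24B, Government deposits +3B
Commercial banking system:
  Assets:      Reserves at CB +24B, Foreign assets −27B
  Liabilities: Checkable deposits −3B
So the change in checkable deposits held by the non-bank public at commercial banks is -3 billion.

-3 billion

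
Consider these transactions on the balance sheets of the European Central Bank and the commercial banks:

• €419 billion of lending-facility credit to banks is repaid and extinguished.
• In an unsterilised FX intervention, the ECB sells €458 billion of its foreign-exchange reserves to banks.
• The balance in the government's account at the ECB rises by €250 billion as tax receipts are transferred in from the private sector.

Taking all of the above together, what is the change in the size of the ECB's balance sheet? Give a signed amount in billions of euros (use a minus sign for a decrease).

-€877 billion

Discount-window repayment €419 billion: an ECB asset is shed → −€419B.
FX sale €458 billion: an ECB asset is shed → −€458B.
Government account inflow €250 billion: only the composition of liabilities changes → 0.
Net: −419 − 458 + 0 = -€877 billion.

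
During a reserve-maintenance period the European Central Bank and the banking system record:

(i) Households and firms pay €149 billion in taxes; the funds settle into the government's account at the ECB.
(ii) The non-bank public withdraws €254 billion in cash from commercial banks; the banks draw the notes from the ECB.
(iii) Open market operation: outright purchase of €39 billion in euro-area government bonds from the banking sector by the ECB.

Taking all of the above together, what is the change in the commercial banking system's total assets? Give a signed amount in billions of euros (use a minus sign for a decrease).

-€403 billion

Government account inflow €149 billion: bank balance sheets shrink → −€149B.
Currency withdrawal €254 billion: bank balance sheets shrink → −€254B.
OMO purchase (from banks) €39 billion: just an asset swap on bank balance sheets → 0.
Net: −149 − 254 + 0 = -€403 billion.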